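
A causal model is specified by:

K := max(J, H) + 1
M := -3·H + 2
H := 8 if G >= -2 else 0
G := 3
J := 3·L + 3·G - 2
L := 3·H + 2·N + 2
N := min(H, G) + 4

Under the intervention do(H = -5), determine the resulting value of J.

-38

do(H=-5) replaces the equation H := 8 if G >= -2 else 0 with the constant H = -5.
N = min(H, G) + 4  [with H=-5, G=3]  = -1
L = 3·H + 2·N + 2  [with H=-5, N=-1]  = -15
J = 3·L + 3·G - 2  [with L=-15, G=3]  = -38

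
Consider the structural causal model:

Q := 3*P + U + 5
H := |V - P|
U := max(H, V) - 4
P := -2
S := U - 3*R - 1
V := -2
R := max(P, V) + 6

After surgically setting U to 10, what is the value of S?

Under do(U=10), the mechanism U := max(H, V) - 4 is discarded; U is fixed at 10.
R = max(P, V) + 6  [with P=-2, V=-2]  = 4
S = U - 3*R - 1  [with U=10, R=4]  = -3

-3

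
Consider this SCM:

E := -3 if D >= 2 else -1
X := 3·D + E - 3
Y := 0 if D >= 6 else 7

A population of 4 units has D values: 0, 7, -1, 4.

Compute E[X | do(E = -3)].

1.5

Every unit gets E=-3 under the intervention. X values become -6, 15, -9, 6; E[X|do(E=-3)] = 1.5.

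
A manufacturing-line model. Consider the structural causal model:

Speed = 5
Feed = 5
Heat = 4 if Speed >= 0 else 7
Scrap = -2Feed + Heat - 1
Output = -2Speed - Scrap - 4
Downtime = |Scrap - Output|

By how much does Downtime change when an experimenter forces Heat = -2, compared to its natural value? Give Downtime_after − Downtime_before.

The intervention breaks the incoming arrows to Heat: Heat = 4 if Speed >= 0 else 7 no longer applies, and Heat = -2.
Scrap = -2Feed + Heat - 1  [with Feed=5, Heat=-2]  = -13
Output = -2Speed - Scrap - 4  [with Speed=5, Scrap=-13]  = -1
Downtime = |Scrap - Output|  [with Scrap=-13, Output=-1]  = 12
Without intervention: Heat = 4 if Speed >= 0 else 7  [with Speed=5]  = 4; Scrap = -2Feed + Heat - 1  [with Feed=5, Heat=4]  = -7; Output = -2Speed - Scrap - 4  [with Speed=5, Scrap=-7]  = -7; Downtime = |Scrap - Output|  [with Scrap=-7, Output=-7]  = 0.
Change = 12 − 0 = 12.

12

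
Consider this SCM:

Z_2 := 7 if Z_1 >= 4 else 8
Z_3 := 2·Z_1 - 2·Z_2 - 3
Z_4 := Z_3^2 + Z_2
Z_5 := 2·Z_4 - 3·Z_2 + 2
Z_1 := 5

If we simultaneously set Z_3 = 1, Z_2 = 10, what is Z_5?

Setting Z_3 = 1, Z_2 = 10 by intervention discards those variables' equations.
Z_4 = Z_3^2 + Z_2  [with Z_3=1, Z_2=10]  = 11
Z_5 = 2·Z_4 - 3·Z_2 + 2  [with Z_4=11, Z_2=10]  = -6

-6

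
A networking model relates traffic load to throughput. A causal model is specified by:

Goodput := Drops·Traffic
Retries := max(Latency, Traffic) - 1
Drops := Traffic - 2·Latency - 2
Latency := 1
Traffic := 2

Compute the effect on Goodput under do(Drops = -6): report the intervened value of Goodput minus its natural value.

-8

do(Drops=-6) replaces the equation Drops := Traffic - 2·Latency - 2 with the constant Drops = -6.
Goodput = Drops·Traffic  [with Drops=-6, Traffic=2]  = -12
Without intervention: Drops = Traffic - 2·Latency - 2  [with Traffic=2, Latency=1]  = -2; Goodput = Drops·Traffic  [with Drops=-2, Traffic=2]  = -4.
Change = -12 − (-4) = -8.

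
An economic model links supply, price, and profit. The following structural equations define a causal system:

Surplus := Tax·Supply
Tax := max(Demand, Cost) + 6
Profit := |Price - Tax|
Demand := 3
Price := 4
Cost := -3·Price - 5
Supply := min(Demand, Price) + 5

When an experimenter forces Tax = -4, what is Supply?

do(Tax=-4) replaces the equation Tax := max(Demand, Cost) + 6 with the constant Tax = -4.
Supply is not downstream of the intervention, so its value is determined by the original equations.
Supply = min(Demand, Price) + 5  [with Demand=3, Price=4]  = 8

8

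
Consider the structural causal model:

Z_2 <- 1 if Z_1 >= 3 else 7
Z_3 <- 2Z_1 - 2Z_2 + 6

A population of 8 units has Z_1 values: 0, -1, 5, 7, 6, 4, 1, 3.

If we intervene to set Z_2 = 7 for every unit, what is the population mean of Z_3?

-1.75

The intervention sets Z_2=7 in all 8 units regardless of Z_1. Recomputing Z_3 per unit gives -8, -10, 2, 6, 4, 0, -6, -2; average -1.75.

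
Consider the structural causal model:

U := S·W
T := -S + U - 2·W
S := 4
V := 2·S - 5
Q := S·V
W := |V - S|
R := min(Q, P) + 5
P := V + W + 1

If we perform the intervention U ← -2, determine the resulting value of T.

-8

do(U=-2) replaces the equation U := S·W with the constant U = -2.
V = 2·S - 5  [with S=4]  = 3
W = |V - S|  [with V=3, S=4]  = 1
T = -S + U - 2·W  [with S=4, U=-2, W=1]  = -8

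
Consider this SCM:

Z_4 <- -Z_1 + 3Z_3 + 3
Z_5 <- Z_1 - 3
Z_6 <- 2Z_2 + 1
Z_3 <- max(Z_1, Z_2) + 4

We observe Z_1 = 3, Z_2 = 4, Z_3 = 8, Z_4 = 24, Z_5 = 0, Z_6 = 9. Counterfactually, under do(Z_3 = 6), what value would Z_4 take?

The intervention breaks the incoming arrows to Z_3: Z_3 <- max(Z_1, Z_2) + 4 no longer applies, and Z_3 = 6.
Z_4 = -Z_1 + 3Z_3 + 3  [with Z_1=3, Z_3=6]  = 18

18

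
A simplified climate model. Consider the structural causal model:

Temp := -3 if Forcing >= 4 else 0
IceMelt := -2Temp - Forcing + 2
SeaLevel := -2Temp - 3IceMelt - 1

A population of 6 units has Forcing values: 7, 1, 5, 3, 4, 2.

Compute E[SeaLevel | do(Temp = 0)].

4

Every unit gets Temp=0 under the intervention. SeaLevel values become 14, -4, 8, 2, 5, -1; E[SeaLevel|do(Temp=0)] = 4.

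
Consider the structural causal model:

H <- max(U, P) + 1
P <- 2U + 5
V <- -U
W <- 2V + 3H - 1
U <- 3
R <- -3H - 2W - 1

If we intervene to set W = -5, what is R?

The intervention breaks the incoming arrows to W: W <- 2V + 3H - 1 no longer applies, and W = -5.
P = 2U + 5  [with U=3]  = 11
H = max(U, P) + 1  [with U=3, P=11]  = 12
R = -3H - 2W - 1  [with H=12, W=-5]  = -27

-27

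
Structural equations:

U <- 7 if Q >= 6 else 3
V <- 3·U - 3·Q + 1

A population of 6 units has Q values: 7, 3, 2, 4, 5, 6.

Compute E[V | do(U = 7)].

8.5

do(U=7) breaks U's dependence on Q. With U=7 fixed, V across the units is 1, 13, 16, 10, 7, 4, mean 8.5.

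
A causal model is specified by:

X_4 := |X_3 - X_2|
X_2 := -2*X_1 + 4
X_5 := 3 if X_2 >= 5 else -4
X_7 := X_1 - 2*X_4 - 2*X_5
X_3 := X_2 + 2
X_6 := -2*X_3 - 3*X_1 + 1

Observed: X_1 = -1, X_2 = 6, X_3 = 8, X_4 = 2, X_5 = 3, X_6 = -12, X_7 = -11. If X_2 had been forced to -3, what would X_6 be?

Under do(X_2=-3), the mechanism X_2 := -2*X_1 + 4 is discarded; X_2 is fixed at -3.
X_3 = X_2 + 2  [with X_2=-3]  = -1
X_6 = -2*X_3 - 3*X_1 + 1  [with X_3=-1, X_1=-1]  = 6

6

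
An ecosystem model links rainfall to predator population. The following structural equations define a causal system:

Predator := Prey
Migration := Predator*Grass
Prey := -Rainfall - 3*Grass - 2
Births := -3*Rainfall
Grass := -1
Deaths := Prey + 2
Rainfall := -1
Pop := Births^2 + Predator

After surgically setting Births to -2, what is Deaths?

4

The intervention breaks the incoming arrows to Births: Births := -3*Rainfall no longer applies, and Births = -2.
Since Deaths is not a descendant of the intervened variable, it is unaffected.
Prey = -Rainfall - 3*Grass - 2  [with Rainfall=-1, Grass=-1]  = 2
Deaths = Prey + 2  [with Prey=2]  = 4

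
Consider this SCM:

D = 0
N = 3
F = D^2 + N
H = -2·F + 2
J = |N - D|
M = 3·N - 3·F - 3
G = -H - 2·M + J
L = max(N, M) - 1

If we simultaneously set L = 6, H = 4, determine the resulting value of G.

5

Under do(L = 6, H = 4), each intervened variable's structural equation is replaced by its fixed value.
F = D^2 + N  [with D=0, N=3]  = 3
J = |N - D|  [with N=3, D=0]  = 3
M = 3·N - 3·F - 3  [with N=3, F=3]  = -3
G = -H - 2·M + J  [with H=4, M=-3, J=3]  = 5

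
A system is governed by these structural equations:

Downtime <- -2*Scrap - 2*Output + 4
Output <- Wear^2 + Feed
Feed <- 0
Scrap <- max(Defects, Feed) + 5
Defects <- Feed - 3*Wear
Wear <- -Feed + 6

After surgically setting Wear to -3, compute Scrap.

14

Under do(Wear=-3), the mechanism Wear <- -Feed + 6 is discarded; Wear is fixed at -3.
Defects = Feed - 3*Wear  [with Feed=0, Wear=-3]  = 9
Scrap = max(Defects, Feed) + 5  [with Defects=9, Feed=0]  = 14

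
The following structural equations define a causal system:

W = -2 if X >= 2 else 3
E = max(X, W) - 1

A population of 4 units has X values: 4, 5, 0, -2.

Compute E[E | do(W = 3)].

Every unit gets W=3 under the intervention. E values become 3, 4, 2, 2; E[E|do(W=3)] = 2.75.

2.75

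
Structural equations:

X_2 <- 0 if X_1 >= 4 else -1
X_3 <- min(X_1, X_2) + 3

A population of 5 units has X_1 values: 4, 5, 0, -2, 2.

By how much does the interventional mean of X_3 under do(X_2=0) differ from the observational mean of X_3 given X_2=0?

Every unit gets X_2=0 under the intervention. X_3 values become 3, 3, 3, 1, 3; E[X_3|do(X_2=0)] = 2.6.
E[X_3|X_2=0] averages over only the 2 units with X_2=0 (X_1 = 4, 5): X_3 = 3, 3, mean 3.
Difference = 2.6 − 3 = -0.4.

-0.4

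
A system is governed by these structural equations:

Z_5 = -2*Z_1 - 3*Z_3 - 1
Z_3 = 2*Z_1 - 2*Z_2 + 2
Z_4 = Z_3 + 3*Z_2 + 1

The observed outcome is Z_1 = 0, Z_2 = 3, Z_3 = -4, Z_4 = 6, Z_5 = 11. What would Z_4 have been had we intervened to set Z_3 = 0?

The intervention breaks the incoming arrows to Z_3: Z_3 = 2*Z_1 - 2*Z_2 + 2 no longer applies, and Z_3 = 0.
Z_4 = Z_3 + 3*Z_2 + 1  [with Z_3=0, Z_2=3]  = 10

10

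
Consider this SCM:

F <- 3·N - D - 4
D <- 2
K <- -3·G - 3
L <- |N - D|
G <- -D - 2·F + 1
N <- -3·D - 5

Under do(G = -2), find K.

3

Intervening sets G = -2 and removes its equation (G <- -D - 2·F + 1).
K = -3·G - 3  [with G=-2]  = 3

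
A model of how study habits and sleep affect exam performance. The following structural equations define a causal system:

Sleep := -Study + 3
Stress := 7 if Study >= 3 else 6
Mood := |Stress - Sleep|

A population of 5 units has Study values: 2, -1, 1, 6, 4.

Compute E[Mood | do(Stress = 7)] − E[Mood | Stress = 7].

-2.6

The intervention sets Stress=7 in all 5 units regardless of Study. Recomputing Mood per unit gives 6, 3, 5, 10, 8; average 6.4.
E[Mood|Stress=7] averages over only the 2 units with Stress=7 (Study = 6, 4): Mood = 10, 8, mean 9.
Difference = 6.4 − 9 = -2.6.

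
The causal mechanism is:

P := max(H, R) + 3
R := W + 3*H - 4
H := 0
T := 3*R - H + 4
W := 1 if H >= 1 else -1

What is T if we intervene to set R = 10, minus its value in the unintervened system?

The intervention breaks the incoming arrows to R: R := W + 3*H - 4 no longer applies, and R = 10.
T = 3*R - H + 4  [with R=10, H=0]  = 34
Without intervention: W = 1 if H >= 1 else -1  [with H=0]  = -1; R = W + 3*H - 4  [with W=-1, H=0]  = -5; T = 3*R - H + 4  [with R=-5, H=0]  = -11.
Change = 34 − (-11) = 45.

45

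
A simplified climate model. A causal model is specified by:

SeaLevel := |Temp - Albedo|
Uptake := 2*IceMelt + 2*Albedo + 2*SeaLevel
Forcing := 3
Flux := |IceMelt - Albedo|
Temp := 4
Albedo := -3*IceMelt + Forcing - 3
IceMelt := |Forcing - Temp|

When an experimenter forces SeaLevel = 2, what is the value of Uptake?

Under do(SeaLevel=2), the mechanism SeaLevel := |Temp - Albedo| is discarded; SeaLevel is fixed at 2.
IceMelt = |Forcing - Temp|  [with Forcing=3, Temp=4]  = 1
Albedo = -3*IceMelt + Forcing - 3  [with IceMelt=1, Forcing=3]  = -3
Uptake = 2*IceMelt + 2*Albedo + 2*SeaLevel  [with IceMelt=1, Albedo=-3, SeaLevel=2]  = 0

0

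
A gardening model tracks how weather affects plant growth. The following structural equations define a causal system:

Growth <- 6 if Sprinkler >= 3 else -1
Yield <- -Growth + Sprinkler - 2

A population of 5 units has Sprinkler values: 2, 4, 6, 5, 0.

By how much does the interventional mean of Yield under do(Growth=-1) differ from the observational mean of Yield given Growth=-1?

Every unit gets Growth=-1 under the intervention. Yield values become 1, 3, 5, 4, -1; E[Yield|do(Growth=-1)] = 2.4.
Conditioning on Growth=-1 selects the 2 unit(s) with Sprinkler ∈ {2, 0}. Their Yield values: 1, -1. Mean = 0.
Difference = 2.4 − 0 = 2.4.

2.4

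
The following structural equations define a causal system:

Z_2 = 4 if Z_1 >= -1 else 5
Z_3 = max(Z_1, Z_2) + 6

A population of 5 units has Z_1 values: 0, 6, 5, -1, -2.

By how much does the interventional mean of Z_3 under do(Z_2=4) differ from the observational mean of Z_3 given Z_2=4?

The intervention sets Z_2=4 in all 5 units regardless of Z_1. Recomputing Z_3 per unit gives 10, 12, 11, 10, 10; average 10.6.
Conditioning on Z_2=4 selects the 4 unit(s) with Z_1 ∈ {0, 6, 5, -1}. Their Z_3 values: 10, 12, 11, 10. Mean = 10.75.
Difference = 10.6 − 10.75 = -0.15.

-0.15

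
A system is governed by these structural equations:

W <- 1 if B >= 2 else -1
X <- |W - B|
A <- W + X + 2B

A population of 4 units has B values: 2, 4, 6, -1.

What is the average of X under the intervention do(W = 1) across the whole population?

2.75

Every unit gets W=1 under the intervention. X values become 1, 3, 5, 2; E[X|do(W=1)] = 2.75.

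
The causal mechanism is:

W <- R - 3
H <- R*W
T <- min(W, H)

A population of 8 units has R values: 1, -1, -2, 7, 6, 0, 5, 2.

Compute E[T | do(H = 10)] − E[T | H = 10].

0.75

Every unit gets H=10 under the intervention. T values become -2, -4, -5, 4, 3, -3, 2, -1; E[T|do(H=10)] = -0.75.
Observing H=10 restricts to units where H's equation naturally yields 10: R ∈ {-2, 5}. In that subpopulation T = -5, 2, mean -1.5.
Difference = -0.75 − (-1.5) = 0.75.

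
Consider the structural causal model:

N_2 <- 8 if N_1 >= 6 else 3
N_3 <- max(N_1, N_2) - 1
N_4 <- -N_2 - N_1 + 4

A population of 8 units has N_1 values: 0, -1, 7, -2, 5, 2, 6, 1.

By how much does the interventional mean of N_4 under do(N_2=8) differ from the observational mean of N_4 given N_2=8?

do(N_2=8) breaks N_2's dependence on N_1. With N_2=8 fixed, N_4 across the units is -4, -3, -11, -2, -9, -6, -10, -5, mean -6.25.
Conditioning on N_2=8 selects the 2 unit(s) with N_1 ∈ {7, 6}. Their N_4 values: -11, -10. Mean = -10.5.
Difference = -6.25 − (-10.5) = 4.25.

4.25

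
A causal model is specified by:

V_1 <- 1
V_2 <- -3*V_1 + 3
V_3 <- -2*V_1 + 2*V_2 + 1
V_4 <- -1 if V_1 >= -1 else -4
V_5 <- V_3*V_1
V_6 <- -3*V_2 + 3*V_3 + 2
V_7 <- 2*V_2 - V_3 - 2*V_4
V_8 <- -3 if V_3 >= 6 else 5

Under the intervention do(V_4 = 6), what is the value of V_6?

-1

Under do(V_4=6), the mechanism V_4 <- -1 if V_1 >= -1 else -4 is discarded; V_4 is fixed at 6.
Since V_6 is not a descendant of the intervened variable, it is unaffected.
V_2 = -3*V_1 + 3  [with V_1=1]  = 0
V_3 = -2*V_1 + 2*V_2 + 1  [with V_1=1, V_2=0]  = -1
V_6 = -3*V_2 + 3*V_3 + 2  [with V_2=0, V_3=-1]  = -1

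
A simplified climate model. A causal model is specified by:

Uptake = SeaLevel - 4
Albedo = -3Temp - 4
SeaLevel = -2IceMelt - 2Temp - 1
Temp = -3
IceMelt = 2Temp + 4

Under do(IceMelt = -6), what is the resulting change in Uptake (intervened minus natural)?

8

do(IceMelt=-6) replaces the equation IceMelt = 2Temp + 4 with the constant IceMelt = -6.
SeaLevel = -2IceMelt - 2Temp - 1  [with IceMelt=-6, Temp=-3]  = 17
Uptake = SeaLevel - 4  [with SeaLevel=17]  = 13
Without intervention: IceMelt = 2Temp + 4  [with Temp=-3]  = -2; SeaLevel = -2IceMelt - 2Temp - 1  [with IceMelt=-2, Temp=-3]  = 9; Uptake = SeaLevel - 4  [with SeaLevel=9]  = 5.
Change = 13 − 5 = 8.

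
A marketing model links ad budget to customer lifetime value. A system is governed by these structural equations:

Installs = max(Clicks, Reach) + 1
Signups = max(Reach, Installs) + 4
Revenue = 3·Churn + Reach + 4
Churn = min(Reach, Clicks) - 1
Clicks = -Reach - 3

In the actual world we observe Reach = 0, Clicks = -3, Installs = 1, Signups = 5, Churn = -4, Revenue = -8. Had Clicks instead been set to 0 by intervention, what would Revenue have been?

Under do(Clicks=0), the mechanism Clicks = -Reach - 3 is discarded; Clicks is fixed at 0.
Churn = min(Reach, Clicks) - 1  [with Reach=0, Clicks=0]  = -1
Revenue = 3·Churn + Reach + 4  [with Churn=-1, Reach=0]  = 1

1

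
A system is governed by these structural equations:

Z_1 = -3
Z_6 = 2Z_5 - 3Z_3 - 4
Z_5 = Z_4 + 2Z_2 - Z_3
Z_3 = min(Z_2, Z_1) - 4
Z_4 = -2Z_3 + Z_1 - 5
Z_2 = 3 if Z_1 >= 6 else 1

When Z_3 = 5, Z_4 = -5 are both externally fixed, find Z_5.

-8

Setting Z_3 = 5, Z_4 = -5 by intervention discards those variables' equations.
Z_2 = 3 if Z_1 >= 6 else 1  [with Z_1=-3]  = 1
Z_5 = Z_4 + 2Z_2 - Z_3  [with Z_4=-5, Z_2=1, Z_3=5]  = -8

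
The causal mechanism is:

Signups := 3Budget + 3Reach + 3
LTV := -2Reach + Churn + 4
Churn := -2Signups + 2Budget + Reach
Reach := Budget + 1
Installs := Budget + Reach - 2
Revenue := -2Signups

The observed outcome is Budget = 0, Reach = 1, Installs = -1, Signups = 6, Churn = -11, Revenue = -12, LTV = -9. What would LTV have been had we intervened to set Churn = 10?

Under do(Churn=10), the mechanism Churn := -2Signups + 2Budget + Reach is discarded; Churn is fixed at 10.
Reach = Budget + 1  [with Budget=0]  = 1
LTV = -2Reach + Churn + 4  [with Reach=1, Churn=10]  = 12

12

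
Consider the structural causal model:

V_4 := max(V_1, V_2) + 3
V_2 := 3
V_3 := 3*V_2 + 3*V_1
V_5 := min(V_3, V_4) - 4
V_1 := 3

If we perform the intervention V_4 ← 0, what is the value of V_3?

18

Under do(V_4=0), the mechanism V_4 := max(V_1, V_2) + 3 is discarded; V_4 is fixed at 0.
Since V_3 is not a descendant of the intervened variable, it is unaffected.
V_3 = 3*V_2 + 3*V_1  [with V_2=3, V_1=3]  = 18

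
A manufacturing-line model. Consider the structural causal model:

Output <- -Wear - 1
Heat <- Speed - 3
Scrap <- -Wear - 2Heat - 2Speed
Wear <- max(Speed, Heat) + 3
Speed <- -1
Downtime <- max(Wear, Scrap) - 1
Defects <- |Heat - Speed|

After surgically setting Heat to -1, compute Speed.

Under do(Heat=-1), the mechanism Heat <- Speed - 3 is discarded; Heat is fixed at -1.
Speed is not downstream of the intervention, so its value is determined by the original equations.

-1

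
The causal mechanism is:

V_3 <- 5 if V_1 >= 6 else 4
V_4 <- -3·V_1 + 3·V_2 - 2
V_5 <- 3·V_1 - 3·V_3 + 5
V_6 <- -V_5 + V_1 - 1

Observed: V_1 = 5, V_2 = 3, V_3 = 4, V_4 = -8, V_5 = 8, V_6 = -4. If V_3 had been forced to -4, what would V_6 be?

-28

The intervention breaks the incoming arrows to V_3: V_3 <- 5 if V_1 >= 6 else 4 no longer applies, and V_3 = -4.
V_5 = 3·V_1 - 3·V_3 + 5  [with V_1=5, V_3=-4]  = 32
V_6 = -V_5 + V_1 - 1  [with V_5=32, V_1=5]  = -28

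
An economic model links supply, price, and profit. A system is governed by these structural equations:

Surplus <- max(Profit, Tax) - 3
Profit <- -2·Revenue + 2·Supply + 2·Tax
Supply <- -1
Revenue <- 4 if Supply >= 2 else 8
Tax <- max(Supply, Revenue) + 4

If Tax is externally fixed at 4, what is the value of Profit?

The intervention breaks the incoming arrows to Tax: Tax <- max(Supply, Revenue) + 4 no longer applies, and Tax = 4.
Revenue = 4 if Supply >= 2 else 8  [with Supply=-1]  = 8
Profit = -2·Revenue + 2·Supply + 2·Tax  [with Revenue=8, Supply=-1, Tax=4]  = -10

-10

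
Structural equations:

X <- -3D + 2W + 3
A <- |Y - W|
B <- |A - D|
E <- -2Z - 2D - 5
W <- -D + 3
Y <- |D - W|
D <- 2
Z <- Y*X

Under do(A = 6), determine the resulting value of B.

4

Intervening sets A = 6 and removes its equation (A <- |Y - W|).
B = |A - D|  [with A=6, D=2]  = 4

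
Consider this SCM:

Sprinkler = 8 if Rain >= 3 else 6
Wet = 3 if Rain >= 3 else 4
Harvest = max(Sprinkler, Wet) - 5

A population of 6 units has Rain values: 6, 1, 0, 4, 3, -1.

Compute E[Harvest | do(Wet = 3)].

2

Under do(Wet=3), Wet's equation is replaced by Wet=3 for every unit. Per-unit Harvest: 3, 1, 1, 3, 3, 1. Mean = 2.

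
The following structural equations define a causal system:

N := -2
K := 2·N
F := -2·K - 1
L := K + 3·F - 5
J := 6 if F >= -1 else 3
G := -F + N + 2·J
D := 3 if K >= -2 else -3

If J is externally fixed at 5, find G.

The intervention breaks the incoming arrows to J: J := 6 if F >= -1 else 3 no longer applies, and J = 5.
K = 2·N  [with N=-2]  = -4
F = -2·K - 1  [with K=-4]  = 7
G = -F + N + 2·J  [with F=7, N=-2, J=5]  = 1

1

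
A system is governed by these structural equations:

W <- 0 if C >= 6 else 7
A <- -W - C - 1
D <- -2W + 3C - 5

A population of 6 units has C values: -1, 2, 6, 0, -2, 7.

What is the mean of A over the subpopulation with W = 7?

Observing W=7 restricts to units where W's equation naturally yields 7: C ∈ {-1, 2, 0, -2}. In that subpopulation A = -7, -10, -8, -6, mean -7.75.

-7.75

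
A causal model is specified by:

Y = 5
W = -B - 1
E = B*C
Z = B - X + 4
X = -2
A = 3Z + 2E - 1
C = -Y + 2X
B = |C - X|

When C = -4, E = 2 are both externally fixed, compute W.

Setting C = -4, E = 2 by intervention discards those variables' equations.
B = |C - X|  [with C=-4, X=-2]  = 2
W = -B - 1  [with B=2]  = -3

-3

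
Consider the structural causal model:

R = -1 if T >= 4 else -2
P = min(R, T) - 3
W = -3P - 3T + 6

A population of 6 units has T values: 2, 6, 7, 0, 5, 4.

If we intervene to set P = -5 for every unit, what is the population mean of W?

9

The intervention sets P=-5 in all 6 units regardless of T. Recomputing W per unit gives 15, 3, 0, 21, 6, 9; average 9.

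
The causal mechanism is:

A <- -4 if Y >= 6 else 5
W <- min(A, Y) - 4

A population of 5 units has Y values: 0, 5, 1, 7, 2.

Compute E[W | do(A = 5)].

do(A=5) breaks A's dependence on Y. With A=5 fixed, W across the units is -4, 1, -3, 1, -2, mean -1.4.

-1.4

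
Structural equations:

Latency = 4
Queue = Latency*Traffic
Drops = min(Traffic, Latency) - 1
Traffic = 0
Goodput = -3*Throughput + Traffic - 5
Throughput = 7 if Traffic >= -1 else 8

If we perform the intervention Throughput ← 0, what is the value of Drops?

-1

The intervention breaks the incoming arrows to Throughput: Throughput = 7 if Traffic >= -1 else 8 no longer applies, and Throughput = 0.
Since Drops is not a descendant of the intervened variable, it is unaffected.
Drops = min(Traffic, Latency) - 1  [with Traffic=0, Latency=4]  = -1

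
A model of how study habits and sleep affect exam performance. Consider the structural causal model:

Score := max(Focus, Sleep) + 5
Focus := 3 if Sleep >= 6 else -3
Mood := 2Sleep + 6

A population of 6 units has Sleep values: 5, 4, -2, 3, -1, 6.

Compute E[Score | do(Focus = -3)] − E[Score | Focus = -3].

The intervention sets Focus=-3 in all 6 units regardless of Sleep. Recomputing Score per unit gives 10, 9, 3, 8, 4, 11; average 7.5.
Observing Focus=-3 restricts to units where Focus's equation naturally yields -3: Sleep ∈ {5, 4, -2, 3, -1}. In that subpopulation Score = 10, 9, 3, 8, 4, mean 6.8.
Difference = 7.5 − 6.8 = 0.7.

0.7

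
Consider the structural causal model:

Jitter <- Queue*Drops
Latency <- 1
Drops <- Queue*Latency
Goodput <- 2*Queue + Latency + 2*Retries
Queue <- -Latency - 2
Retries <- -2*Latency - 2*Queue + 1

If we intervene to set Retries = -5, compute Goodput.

-15

Under do(Retries=-5), the mechanism Retries <- -2*Latency - 2*Queue + 1 is discarded; Retries is fixed at -5.
Queue = -Latency - 2  [with Latency=1]  = -3
Goodput = 2*Queue + Latency + 2*Retries  [with Queue=-3, Latency=1, Retries=-5]  = -15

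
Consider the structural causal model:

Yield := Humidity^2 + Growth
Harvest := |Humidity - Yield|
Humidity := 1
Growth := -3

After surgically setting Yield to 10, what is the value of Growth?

-3

Under do(Yield=10), the mechanism Yield := Humidity^2 + Growth is discarded; Yield is fixed at 10.
Growth is not downstream of the intervention, so its value is determined by the original equations.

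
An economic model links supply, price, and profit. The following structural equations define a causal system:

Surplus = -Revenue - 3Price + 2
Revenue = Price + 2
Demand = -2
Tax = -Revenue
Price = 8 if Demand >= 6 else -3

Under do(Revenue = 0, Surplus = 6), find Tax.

The joint intervention fixes Revenue = 0, Surplus = 6, removing each variable's own equation.
Tax = -Revenue  [with Revenue=0]  = 0

0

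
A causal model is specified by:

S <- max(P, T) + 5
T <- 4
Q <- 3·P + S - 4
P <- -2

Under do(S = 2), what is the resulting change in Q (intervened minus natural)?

The intervention breaks the incoming arrows to S: S <- max(P, T) + 5 no longer applies, and S = 2.
Q = 3·P + S - 4  [with P=-2, S=2]  = -8
Without intervention: S = max(P, T) + 5  [with P=-2, T=4]  = 9; Q = 3·P + S - 4  [with P=-2, S=9]  = -1.
Change = -8 − (-1) = -7.

-7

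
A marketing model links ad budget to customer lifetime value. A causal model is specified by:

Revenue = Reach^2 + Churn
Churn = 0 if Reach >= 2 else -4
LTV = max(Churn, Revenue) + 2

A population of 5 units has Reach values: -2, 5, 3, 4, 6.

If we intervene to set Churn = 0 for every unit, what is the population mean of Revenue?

Under do(Churn=0), Churn's equation is replaced by Churn=0 for every unit. Per-unit Revenue: 4, 25, 9, 16, 36. Mean = 18.

18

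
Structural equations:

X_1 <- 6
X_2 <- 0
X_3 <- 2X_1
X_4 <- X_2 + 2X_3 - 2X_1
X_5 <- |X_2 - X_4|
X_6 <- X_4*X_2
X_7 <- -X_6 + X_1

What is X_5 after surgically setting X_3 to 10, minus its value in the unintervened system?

-4

do(X_3=10) replaces the equation X_3 <- 2X_1 with the constant X_3 = 10.
X_4 = X_2 + 2X_3 - 2X_1  [with X_2=0, X_3=10, X_1=6]  = 8
X_5 = |X_2 - X_4|  [with X_2=0, X_4=8]  = 8
Without intervention: X_3 = 2X_1  [with X_1=6]  = 12; X_4 = X_2 + 2X_3 - 2X_1  [with X_2=0, X_3=12, X_1=6]  = 12; X_5 = |X_2 - X_4|  [with X_2=0, X_4=12]  = 12.
Change = 8 − 12 = -4.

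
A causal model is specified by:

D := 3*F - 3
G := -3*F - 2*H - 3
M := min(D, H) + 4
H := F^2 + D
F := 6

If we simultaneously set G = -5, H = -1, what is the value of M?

3

Under do(G = -5, H = -1), each intervened variable's structural equation is replaced by its fixed value.
D = 3*F - 3  [with F=6]  = 15
M = min(D, H) + 4  [with D=15, H=-1]  = 3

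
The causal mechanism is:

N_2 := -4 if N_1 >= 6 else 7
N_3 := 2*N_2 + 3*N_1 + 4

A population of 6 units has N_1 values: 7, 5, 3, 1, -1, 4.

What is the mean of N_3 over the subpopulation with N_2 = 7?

25.2

Conditioning on N_2=7 selects the 5 unit(s) with N_1 ∈ {5, 3, 1, -1, 4}. Their N_3 values: 33, 27, 21, 15, 30. Mean = 25.2.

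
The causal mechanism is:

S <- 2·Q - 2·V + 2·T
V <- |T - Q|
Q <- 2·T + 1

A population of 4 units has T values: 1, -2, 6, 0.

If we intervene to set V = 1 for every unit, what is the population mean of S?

7.5

The intervention sets V=1 in all 4 units regardless of T. Recomputing S per unit gives 6, -12, 36, 0; average 7.5.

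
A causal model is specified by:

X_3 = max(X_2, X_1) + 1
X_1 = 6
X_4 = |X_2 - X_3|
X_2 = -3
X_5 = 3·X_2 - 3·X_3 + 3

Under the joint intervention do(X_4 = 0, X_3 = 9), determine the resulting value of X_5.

-33

The joint intervention fixes X_4 = 0, X_3 = 9, removing each variable's own equation.
X_5 = 3·X_2 - 3·X_3 + 3  [with X_2=-3, X_3=9]  = -33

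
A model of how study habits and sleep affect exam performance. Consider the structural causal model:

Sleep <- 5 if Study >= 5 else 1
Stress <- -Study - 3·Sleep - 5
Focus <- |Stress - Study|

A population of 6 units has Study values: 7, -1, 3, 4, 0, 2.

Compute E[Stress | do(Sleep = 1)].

do(Sleep=1) breaks Sleep's dependence on Study. With Sleep=1 fixed, Stress across the units is -15, -7, -11, -12, -8, -10, mean -10.5.

-10.5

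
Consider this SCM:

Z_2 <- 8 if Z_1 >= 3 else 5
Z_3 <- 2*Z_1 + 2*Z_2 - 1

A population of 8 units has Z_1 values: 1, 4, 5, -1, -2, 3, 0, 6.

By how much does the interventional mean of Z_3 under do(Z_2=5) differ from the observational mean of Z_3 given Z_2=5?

Every unit gets Z_2=5 under the intervention. Z_3 values become 11, 17, 19, 7, 5, 15, 9, 21; E[Z_3|do(Z_2=5)] = 13.
Conditioning on Z_2=5 selects the 4 unit(s) with Z_1 ∈ {1, -1, -2, 0}. Their Z_3 values: 11, 7, 5, 9. Mean = 8.
Difference = 13 − 8 = 5.

5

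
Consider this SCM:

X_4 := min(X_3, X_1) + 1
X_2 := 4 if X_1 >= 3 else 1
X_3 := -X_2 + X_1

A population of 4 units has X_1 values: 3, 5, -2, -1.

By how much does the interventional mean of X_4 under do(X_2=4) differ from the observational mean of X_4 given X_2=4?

do(X_2=4) breaks X_2's dependence on X_1. With X_2=4 fixed, X_4 across the units is 0, 2, -5, -4, mean -1.75.
Conditioning on X_2=4 selects the 2 unit(s) with X_1 ∈ {3, 5}. Their X_4 values: 0, 2. Mean = 1.
Difference = -1.75 − 1 = -2.75.

-2.75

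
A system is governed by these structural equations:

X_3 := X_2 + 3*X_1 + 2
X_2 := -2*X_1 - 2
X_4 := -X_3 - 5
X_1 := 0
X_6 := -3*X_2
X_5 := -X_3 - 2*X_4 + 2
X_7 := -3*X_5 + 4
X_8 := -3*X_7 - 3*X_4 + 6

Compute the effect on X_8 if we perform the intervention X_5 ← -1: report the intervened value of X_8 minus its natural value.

-117

do(X_5=-1) replaces the equation X_5 := -X_3 - 2*X_4 + 2 with the constant X_5 = -1.
X_2 = -2*X_1 - 2  [with X_1=0]  = -2
X_3 = X_2 + 3*X_1 + 2  [with X_2=-2, X_1=0]  = 0
X_4 = -X_3 - 5  [with X_3=0]  = -5
X_7 = -3*X_5 + 4  [with X_5=-1]  = 7
X_8 = -3*X_7 - 3*X_4 + 6  [with X_7=7, X_4=-5]  = 0
Without intervention: X_2 = -2*X_1 - 2  [with X_1=0]  = -2; X_3 = X_2 + 3*X_1 + 2  [with X_2=-2, X_1=0]  = 0; X_4 = -X_3 - 5  [with X_3=0]  = -5; X_5 = -X_3 - 2*X_4 + 2  [with X_3=0, X_4=-5]  = 12; X_7 = -3*X_5 + 4  [with X_5=12]  = -32; X_8 = -3*X_7 - 3*X_4 + 6  [with X_7=-32, X_4=-5]  = 117.
Change = 0 − 117 = -117.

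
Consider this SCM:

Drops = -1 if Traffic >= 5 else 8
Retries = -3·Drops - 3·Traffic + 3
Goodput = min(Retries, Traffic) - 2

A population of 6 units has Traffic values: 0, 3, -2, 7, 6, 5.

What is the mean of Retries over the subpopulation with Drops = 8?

-22

E[Retries|Drops=8] averages over only the 3 units with Drops=8 (Traffic = 0, 3, -2): Retries = -21, -30, -15, mean -22.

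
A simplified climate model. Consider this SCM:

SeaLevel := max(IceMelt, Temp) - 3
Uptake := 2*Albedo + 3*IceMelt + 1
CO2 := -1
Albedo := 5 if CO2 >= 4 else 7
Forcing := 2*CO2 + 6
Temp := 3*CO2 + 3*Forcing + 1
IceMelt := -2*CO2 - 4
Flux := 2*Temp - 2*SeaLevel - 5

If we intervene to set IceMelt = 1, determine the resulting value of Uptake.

18

do(IceMelt=1) replaces the equation IceMelt := -2*CO2 - 4 with the constant IceMelt = 1.
Albedo = 5 if CO2 >= 4 else 7  [with CO2=-1]  = 7
Uptake = 2*Albedo + 3*IceMelt + 1  [with Albedo=7, IceMelt=1]  = 18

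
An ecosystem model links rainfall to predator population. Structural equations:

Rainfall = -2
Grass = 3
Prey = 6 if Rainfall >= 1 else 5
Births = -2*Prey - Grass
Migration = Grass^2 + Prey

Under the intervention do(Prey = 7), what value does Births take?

-17

The intervention breaks the incoming arrows to Prey: Prey = 6 if Rainfall >= 1 else 5 no longer applies, and Prey = 7.
Births = -2*Prey - Grass  [with Prey=7, Grass=3]  = -17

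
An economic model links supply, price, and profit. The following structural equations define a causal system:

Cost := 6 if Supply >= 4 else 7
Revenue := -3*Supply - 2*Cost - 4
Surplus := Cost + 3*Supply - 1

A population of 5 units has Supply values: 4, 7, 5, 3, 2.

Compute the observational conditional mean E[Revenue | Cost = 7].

-25.5

Conditioning on Cost=7 selects the 2 unit(s) with Supply ∈ {3, 2}. Their Revenue values: -27, -24. Mean = -25.5.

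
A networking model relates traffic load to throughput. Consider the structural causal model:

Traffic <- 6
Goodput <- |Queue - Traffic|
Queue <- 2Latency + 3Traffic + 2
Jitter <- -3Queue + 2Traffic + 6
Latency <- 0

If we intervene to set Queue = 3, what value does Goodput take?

do(Queue=3) replaces the equation Queue <- 2Latency + 3Traffic + 2 with the constant Queue = 3.
Goodput = |Queue - Traffic|  [with Queue=3, Traffic=6]  = 3

3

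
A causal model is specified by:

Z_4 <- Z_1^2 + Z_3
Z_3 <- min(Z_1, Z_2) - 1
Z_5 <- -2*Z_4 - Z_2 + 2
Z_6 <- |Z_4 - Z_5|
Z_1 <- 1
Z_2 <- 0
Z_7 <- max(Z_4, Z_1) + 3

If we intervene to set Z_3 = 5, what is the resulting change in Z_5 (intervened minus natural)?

-12

do(Z_3=5) replaces the equation Z_3 <- min(Z_1, Z_2) - 1 with the constant Z_3 = 5.
Z_4 = Z_1^2 + Z_3  [with Z_1=1, Z_3=5]  = 6
Z_5 = -2*Z_4 - Z_2 + 2  [with Z_4=6, Z_2=0]  = -10
Without intervention: Z_3 = min(Z_1, Z_2) - 1  [with Z_1=1, Z_2=0]  = -1; Z_4 = Z_1^2 + Z_3  [with Z_1=1, Z_3=-1]  = 0; Z_5 = -2*Z_4 - Z_2 + 2  [with Z_4=0, Z_2=0]  = 2.
Change = -10 − 2 = -12.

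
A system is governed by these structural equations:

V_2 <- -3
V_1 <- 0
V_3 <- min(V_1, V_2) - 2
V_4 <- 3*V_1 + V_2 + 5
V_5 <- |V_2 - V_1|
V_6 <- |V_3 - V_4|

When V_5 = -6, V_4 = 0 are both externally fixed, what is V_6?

5

Setting V_5 = -6, V_4 = 0 by intervention discards those variables' equations.
V_3 = min(V_1, V_2) - 2  [with V_1=0, V_2=-3]  = -5
V_6 = |V_3 - V_4|  [with V_3=-5, V_4=0]  = 5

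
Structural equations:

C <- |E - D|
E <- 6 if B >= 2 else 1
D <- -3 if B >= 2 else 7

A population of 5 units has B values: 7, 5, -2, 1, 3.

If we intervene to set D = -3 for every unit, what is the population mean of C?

The intervention sets D=-3 in all 5 units regardless of B. Recomputing C per unit gives 9, 9, 4, 4, 9; average 7.

7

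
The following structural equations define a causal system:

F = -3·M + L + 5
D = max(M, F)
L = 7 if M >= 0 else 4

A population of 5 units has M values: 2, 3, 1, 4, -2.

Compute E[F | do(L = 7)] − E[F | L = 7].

The intervention sets L=7 in all 5 units regardless of M. Recomputing F per unit gives 6, 3, 9, 0, 18; average 7.2.
Observing L=7 restricts to units where L's equation naturally yields 7: M ∈ {2, 3, 1, 4}. In that subpopulation F = 6, 3, 9, 0, mean 4.5.
Difference = 7.2 − 4.5 = 2.7.

2.7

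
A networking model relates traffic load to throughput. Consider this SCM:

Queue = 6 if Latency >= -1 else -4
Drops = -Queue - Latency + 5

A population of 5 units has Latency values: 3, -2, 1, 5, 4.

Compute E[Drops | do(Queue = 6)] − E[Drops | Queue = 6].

1.05

Every unit gets Queue=6 under the intervention. Drops values become -4, 1, -2, -6, -5; E[Drops|do(Queue=6)] = -3.2.
E[Drops|Queue=6] averages over only the 4 units with Queue=6 (Latency = 3, 1, 5, 4): Drops = -4, -2, -6, -5, mean -4.25.
Difference = -3.2 − (-4.25) = 1.05.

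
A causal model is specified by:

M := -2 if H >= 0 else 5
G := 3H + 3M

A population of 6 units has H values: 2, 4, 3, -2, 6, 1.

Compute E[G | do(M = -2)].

1

do(M=-2) breaks M's dependence on H. With M=-2 fixed, G across the units is 0, 6, 3, -12, 12, -3, mean 1.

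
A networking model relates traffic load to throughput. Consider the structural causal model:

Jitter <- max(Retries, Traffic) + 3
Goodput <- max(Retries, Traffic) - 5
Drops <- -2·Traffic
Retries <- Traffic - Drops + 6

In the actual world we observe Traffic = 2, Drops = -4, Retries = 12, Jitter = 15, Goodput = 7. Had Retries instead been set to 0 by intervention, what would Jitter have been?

The intervention breaks the incoming arrows to Retries: Retries <- Traffic - Drops + 6 no longer applies, and Retries = 0.
Jitter = max(Retries, Traffic) + 3  [with Retries=0, Traffic=2]  = 5

5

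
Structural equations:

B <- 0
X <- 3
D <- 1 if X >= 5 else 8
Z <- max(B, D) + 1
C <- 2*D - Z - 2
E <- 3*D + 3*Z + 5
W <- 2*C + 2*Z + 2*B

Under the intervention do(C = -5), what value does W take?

Under do(C=-5), the mechanism C <- 2*D - Z - 2 is discarded; C is fixed at -5.
D = 1 if X >= 5 else 8  [with X=3]  = 8
Z = max(B, D) + 1  [with B=0, D=8]  = 9
W = 2*C + 2*Z + 2*B  [with C=-5, Z=9, B=0]  = 8

8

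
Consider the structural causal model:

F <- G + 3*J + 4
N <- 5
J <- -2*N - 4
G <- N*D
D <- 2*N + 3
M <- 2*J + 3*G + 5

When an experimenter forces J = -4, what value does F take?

do(J=-4) replaces the equation J <- -2*N - 4 with the constant J = -4.
D = 2*N + 3  [with N=5]  = 13
G = N*D  [with N=5, D=13]  = 65
F = G + 3*J + 4  [with G=65, J=-4]  = 57

57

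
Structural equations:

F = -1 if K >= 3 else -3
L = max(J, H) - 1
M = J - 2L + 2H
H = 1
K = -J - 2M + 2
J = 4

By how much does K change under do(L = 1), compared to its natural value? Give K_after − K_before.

do(L=1) replaces the equation L = max(J, H) - 1 with the constant L = 1.
M = J - 2L + 2H  [with J=4, L=1, H=1]  = 4
K = -J - 2M + 2  [with J=4, M=4]  = -10
Without intervention: L = max(J, H) - 1  [with J=4, H=1]  = 3; M = J - 2L + 2H  [with J=4, L=3, H=1]  = 0; K = -J - 2M + 2  [with J=4, M=0]  = -2.
Change = -10 − (-2) = -8.

-8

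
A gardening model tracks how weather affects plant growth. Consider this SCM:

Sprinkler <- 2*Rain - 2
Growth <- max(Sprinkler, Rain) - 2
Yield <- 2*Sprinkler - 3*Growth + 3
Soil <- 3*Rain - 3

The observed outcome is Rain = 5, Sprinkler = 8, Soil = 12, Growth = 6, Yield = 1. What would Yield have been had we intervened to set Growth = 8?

Intervening sets Growth = 8 and removes its equation (Growth <- max(Sprinkler, Rain) - 2).
Sprinkler = 2*Rain - 2  [with Rain=5]  = 8
Yield = 2*Sprinkler - 3*Growth + 3  [with Sprinkler=8, Growth=8]  = -5

-5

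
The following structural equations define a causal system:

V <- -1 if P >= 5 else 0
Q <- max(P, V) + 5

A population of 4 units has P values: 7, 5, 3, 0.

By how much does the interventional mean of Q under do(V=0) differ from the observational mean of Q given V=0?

Under do(V=0), V's equation is replaced by V=0 for every unit. Per-unit Q: 12, 10, 8, 5. Mean = 8.75.
E[Q|V=0] averages over only the 2 units with V=0 (P = 3, 0): Q = 8, 5, mean 6.5.
Difference = 8.75 − 6.5 = 2.25.

2.25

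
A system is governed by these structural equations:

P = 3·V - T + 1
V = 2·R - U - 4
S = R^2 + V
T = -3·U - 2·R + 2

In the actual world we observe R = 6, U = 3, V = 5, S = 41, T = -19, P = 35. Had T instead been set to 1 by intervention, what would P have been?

The intervention breaks the incoming arrows to T: T = -3·U - 2·R + 2 no longer applies, and T = 1.
V = 2·R - U - 4  [with R=6, U=3]  = 5
P = 3·V - T + 1  [with V=5, T=1]  = 15

15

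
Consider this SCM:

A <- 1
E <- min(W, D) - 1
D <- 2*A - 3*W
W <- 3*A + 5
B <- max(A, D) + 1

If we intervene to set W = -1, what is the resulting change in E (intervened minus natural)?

21

Under do(W=-1), the mechanism W <- 3*A + 5 is discarded; W is fixed at -1.
D = 2*A - 3*W  [with A=1, W=-1]  = 5
E = min(W, D) - 1  [with W=-1, D=5]  = -2
Without intervention: W = 3*A + 5  [with A=1]  = 8; D = 2*A - 3*W  [with A=1, W=8]  = -22; E = min(W, D) - 1  [with W=8, D=-22]  = -23.
Change = -2 − (-23) = 21.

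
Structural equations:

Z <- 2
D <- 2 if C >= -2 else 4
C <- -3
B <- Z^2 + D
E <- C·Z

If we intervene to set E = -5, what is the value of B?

8

The intervention breaks the incoming arrows to E: E <- C·Z no longer applies, and E = -5.
Since B is not a descendant of the intervened variable, it is unaffected.
D = 2 if C >= -2 else 4  [with C=-3]  = 4
B = Z^2 + D  [with Z=2, D=4]  = 8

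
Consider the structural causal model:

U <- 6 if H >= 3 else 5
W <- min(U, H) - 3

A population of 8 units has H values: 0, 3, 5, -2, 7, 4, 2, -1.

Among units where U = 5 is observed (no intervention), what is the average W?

Conditioning on U=5 selects the 4 unit(s) with H ∈ {0, -2, 2, -1}. Their W values: -3, -5, -1, -4. Mean = -3.25.

-3.25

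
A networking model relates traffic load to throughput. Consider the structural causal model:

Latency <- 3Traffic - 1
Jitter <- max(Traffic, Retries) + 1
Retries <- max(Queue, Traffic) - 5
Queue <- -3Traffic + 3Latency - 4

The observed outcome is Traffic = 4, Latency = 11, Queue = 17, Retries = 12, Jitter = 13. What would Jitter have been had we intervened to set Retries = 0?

5

Intervening sets Retries = 0 and removes its equation (Retries <- max(Queue, Traffic) - 5).
Jitter = max(Traffic, Retries) + 1  [with Traffic=4, Retries=0]  = 5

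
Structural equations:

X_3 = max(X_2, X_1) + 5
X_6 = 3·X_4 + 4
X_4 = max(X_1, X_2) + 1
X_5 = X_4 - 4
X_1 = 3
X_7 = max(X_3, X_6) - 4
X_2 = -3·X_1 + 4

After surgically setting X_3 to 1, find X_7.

12

The intervention breaks the incoming arrows to X_3: X_3 = max(X_2, X_1) + 5 no longer applies, and X_3 = 1.
X_2 = -3·X_1 + 4  [with X_1=3]  = -5
X_4 = max(X_1, X_2) + 1  [with X_1=3, X_2=-5]  = 4
X_6 = 3·X_4 + 4  [with X_4=4]  = 16
X_7 = max(X_3, X_6) - 4  [with X_3=1, X_6=16]  = 12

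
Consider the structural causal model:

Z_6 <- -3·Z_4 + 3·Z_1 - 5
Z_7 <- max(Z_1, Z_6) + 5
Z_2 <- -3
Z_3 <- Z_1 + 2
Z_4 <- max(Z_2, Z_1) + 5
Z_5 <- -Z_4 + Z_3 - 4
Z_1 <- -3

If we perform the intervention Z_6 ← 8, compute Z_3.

-1

do(Z_6=8) replaces the equation Z_6 <- -3·Z_4 + 3·Z_1 - 5 with the constant Z_6 = 8.
Z_3 is not downstream of the intervention, so its value is determined by the original equations.
Z_3 = Z_1 + 2  [with Z_1=-3]  = -1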